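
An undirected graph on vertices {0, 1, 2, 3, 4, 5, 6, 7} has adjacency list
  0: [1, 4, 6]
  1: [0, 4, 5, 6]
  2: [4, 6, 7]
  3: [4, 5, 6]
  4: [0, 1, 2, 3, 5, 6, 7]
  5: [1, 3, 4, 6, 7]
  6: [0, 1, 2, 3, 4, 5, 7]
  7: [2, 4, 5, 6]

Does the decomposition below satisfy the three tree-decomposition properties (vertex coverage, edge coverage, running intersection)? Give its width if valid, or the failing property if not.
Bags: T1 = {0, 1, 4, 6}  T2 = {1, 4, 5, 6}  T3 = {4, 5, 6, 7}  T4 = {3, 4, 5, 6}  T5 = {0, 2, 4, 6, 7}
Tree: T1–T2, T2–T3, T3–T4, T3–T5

A tree decomposition must satisfy three properties: every vertex lies in some bag; for every edge, both endpoints lie together in some bag; and for every vertex, the bags containing it form a connected subtree. Here bags containing vertex 0 are not connected in the tree, so the decomposition is invalid.

No — bags containing vertex 0 are not connected in the tree.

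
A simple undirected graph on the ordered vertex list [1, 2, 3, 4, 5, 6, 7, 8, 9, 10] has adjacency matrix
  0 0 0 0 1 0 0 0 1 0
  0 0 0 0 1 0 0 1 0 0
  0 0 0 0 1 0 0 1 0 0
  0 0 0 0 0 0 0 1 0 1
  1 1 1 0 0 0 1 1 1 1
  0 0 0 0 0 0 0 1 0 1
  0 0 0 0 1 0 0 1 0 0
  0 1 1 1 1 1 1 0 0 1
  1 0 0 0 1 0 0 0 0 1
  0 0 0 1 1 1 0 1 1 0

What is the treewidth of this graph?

A width-2 tree decomposition is:
Bags: B1 = {3, 5, 8}  B2 = {2, 5, 8}  B3 = {5, 8, 10}  B4 = {5, 7, 8}  B5 = {6, 8, 10}  B6 = {4, 8, 10}  B7 = {5, 9, 10}  B8 = {1, 5, 9}
Tree: B1–B2, B2–B3, B1–B4, B3–B5, B3–B6, B3–B7, B7–B8
Every bag has size at most 3, so the width is 3 − 1 = 2 and tw(G) ≤ 2. Conversely, {4, 8, 10} is a clique of size 3, and the vertices of any clique must share a bag in every tree decomposition; so some bag has ≥ 3 vertices and tw(G) ≥ 2. Therefore the treewidth is 2.

2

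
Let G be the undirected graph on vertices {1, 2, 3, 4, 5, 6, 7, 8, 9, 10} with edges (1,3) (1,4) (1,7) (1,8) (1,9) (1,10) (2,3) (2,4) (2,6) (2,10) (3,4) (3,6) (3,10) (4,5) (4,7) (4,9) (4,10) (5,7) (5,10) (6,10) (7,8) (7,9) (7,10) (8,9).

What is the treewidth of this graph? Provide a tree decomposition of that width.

Treewidth 3.
One optimal decomposition is:
Bags: B1 = {1, 4, 7, 10}  B2 = {1, 3, 4, 10}  B3 = {1, 4, 7, 9}  B4 = {4, 5, 7, 10}  B5 = {2, 3, 4, 10}  B6 = {1, 7, 8, 9}  B7 = {2, 3, 6, 10}
Tree: B1–B2, B1–B3, B1–B4, B2–B5, B3–B6, B5–B7

Each bag holds 4 vertices, so the decomposition has width 3, which upper-bounds the treewidth. Conversely, {1, 7, 8, 9} is a clique of size 4, and the vertices of any clique must share a bag in every tree decomposition; so some bag has ≥ 4 vertices and tw(G) ≥ 3. Hence tw(G) = 3 exactly.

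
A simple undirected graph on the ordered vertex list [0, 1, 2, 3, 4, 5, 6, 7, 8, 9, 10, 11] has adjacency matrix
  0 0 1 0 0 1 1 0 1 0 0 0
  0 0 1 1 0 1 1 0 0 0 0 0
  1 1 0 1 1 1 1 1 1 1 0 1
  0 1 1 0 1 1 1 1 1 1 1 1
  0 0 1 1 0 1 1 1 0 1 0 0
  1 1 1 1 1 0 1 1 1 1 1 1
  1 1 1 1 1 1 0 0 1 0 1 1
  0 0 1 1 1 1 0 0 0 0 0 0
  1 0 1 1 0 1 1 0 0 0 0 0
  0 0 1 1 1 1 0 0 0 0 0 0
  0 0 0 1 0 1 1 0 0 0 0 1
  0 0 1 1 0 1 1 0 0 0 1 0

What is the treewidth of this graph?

4

A width-4 tree decomposition is:
Bags: B1 = {2, 3, 4, 5, 6}  B2 = {2, 3, 4, 5, 7}  B3 = {2, 3, 5, 6, 8}  B4 = {2, 3, 5, 6, 11}  B5 = {1, 2, 3, 5, 6}  B6 = {0, 2, 5, 6, 8}  B7 = {2, 3, 4, 5, 9}  B8 = {3, 5, 6, 10, 11}
Tree: B1–B2, B1–B3, B3–B4, B4–B5, B3–B6, B1–B7, B4–B8
Every bag has size at most 5, so the width is 5 − 1 = 4 and tw(G) ≤ 4. For the lower bound, the 5 vertices {0, 2, 5, 6, 8} are pairwise adjacent, and any tree decomposition puts a clique entirely inside one bag — forcing width ≥ 4. Hence tw(G) = 4 exactly.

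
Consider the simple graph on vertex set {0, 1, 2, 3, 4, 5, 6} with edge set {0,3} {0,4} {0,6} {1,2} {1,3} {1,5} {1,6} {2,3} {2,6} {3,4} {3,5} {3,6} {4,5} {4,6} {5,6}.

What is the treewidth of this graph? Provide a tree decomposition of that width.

Treewidth 3.
Bags: B1 = {3, 4, 5, 6}  B2 = {1, 3, 5, 6}  B3 = {0, 3, 4, 6}  B4 = {1, 2, 3, 6}
Tree: B1–B2, B1–B3, B2–B4

Each bag holds 4 vertices, so the decomposition has width 3, which upper-bounds the treewidth. Conversely, {0, 3, 4, 6} is a clique of size 4, and the vertices of any clique must share a bag in every tree decomposition; so some bag has ≥ 4 vertices and tw(G) ≥ 3. Combining the bounds, tw(G) = 3.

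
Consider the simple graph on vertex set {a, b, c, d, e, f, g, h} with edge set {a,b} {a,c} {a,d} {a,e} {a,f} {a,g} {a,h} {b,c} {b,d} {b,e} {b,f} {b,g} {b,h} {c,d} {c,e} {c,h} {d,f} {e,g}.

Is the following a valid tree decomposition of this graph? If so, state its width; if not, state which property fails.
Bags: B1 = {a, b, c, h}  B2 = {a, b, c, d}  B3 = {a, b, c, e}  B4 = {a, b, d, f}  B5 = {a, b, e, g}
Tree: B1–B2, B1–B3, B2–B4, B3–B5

Yes; width 3.

Vertex coverage: the bags together contain {a, b, c, d, e, f, g, h}, the full vertex set. Edge coverage: each edge of G has both endpoints in at least one bag. Running intersection: for every vertex, the bags containing it form a connected subtree. All three properties hold, so this is a valid tree decomposition of width max|bag| − 1 = 3, and hence tw(G) ≤ 3.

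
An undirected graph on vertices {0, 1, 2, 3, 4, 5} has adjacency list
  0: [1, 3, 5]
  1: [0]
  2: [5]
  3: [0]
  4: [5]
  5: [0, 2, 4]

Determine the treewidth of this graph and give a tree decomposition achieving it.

Treewidth 1.
One optimal decomposition is:
Bags: B1 = {0, 5}  B2 = {0, 3}  B3 = {0, 1}  B4 = {2, 5}  B5 = {4, 5}
Tree: B1–B2, B2–B3, B1–B4, B4–B5

The largest bag has 2 vertices, giving width 1; this decomposition certifies tw(G) ≤ 1. Any graph with an edge has treewidth ≥ 1, and G has the edge 5–0. Hence tw(G) = 1 exactly.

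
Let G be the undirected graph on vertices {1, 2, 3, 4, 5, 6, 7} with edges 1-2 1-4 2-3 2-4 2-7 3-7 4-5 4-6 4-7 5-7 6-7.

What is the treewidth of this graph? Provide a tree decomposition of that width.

Treewidth 2.
Bags: B1 = {2, 4, 7}  B2 = {4, 6, 7}  B3 = {1, 2, 4}  B4 = {2, 3, 7}  B5 = {4, 5, 7}
Tree: B1–B2, B1–B3, B1–B4, B1–B5

Every bag has size at most 3, so the width is 3 − 1 = 2 and tw(G) ≤ 2. On the other hand G contains the 3-clique {2, 3, 7}. A clique must lie in a single bag of any decomposition, so no decomposition can have width below 2. Combining the bounds, tw(G) = 2.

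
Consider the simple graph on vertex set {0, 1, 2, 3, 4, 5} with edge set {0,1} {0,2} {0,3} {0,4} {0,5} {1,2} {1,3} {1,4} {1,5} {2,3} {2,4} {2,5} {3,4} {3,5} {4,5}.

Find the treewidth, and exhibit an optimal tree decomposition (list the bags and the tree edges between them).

A single bag containing all 6 vertices is trivially a valid decomposition of width 5. Conversely, {0, 1, 2, 3, 4, 5} is a clique of size 6, and the vertices of any clique must share a bag in every tree decomposition; so some bag has ≥ 6 vertices and tw(G) ≥ 5. The upper and lower bounds meet at 5, so that is the treewidth.

Treewidth 5.
One such decomposition:
Bags: B1 = {0, 1, 2, 3, 4, 5}
Tree: (single bag)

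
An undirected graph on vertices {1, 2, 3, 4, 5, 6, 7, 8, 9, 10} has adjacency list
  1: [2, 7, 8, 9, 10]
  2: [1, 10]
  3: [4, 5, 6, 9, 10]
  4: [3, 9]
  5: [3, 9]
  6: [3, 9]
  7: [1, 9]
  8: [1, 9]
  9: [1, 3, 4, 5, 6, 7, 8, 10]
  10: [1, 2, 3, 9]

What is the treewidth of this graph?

A width-2 tree decomposition is:
Bags: B1 = {3, 5, 9}  B2 = {3, 6, 9}  B3 = {3, 4, 9}  B4 = {3, 9, 10}  B5 = {1, 9, 10}  B6 = {1, 2, 10}  B7 = {1, 7, 9}  B8 = {1, 8, 9}
Tree: B1–B2, B1–B3, B1–B4, B4–B5, B5–B6, B5–B7, B5–B8
Every bag has size at most 3, so the width is 3 − 1 = 2 and tw(G) ≤ 2. Conversely, {1, 8, 9} is a clique of size 3, and the vertices of any clique must share a bag in every tree decomposition; so some bag has ≥ 3 vertices and tw(G) ≥ 2. Combining the bounds, tw(G) = 2.

2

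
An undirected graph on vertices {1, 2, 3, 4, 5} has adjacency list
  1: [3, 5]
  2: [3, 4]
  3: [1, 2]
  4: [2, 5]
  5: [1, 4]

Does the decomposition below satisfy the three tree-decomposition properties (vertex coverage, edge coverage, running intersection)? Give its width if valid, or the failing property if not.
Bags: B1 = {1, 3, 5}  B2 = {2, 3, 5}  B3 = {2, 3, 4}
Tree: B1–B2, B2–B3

A tree decomposition must satisfy three properties: every vertex lies in some bag; for every edge, both endpoints lie together in some bag; and for every vertex, the bags containing it form a connected subtree. Here edge (5,4) lies in no bag, so the decomposition is invalid.

No — edge (5,4) lies in no bag.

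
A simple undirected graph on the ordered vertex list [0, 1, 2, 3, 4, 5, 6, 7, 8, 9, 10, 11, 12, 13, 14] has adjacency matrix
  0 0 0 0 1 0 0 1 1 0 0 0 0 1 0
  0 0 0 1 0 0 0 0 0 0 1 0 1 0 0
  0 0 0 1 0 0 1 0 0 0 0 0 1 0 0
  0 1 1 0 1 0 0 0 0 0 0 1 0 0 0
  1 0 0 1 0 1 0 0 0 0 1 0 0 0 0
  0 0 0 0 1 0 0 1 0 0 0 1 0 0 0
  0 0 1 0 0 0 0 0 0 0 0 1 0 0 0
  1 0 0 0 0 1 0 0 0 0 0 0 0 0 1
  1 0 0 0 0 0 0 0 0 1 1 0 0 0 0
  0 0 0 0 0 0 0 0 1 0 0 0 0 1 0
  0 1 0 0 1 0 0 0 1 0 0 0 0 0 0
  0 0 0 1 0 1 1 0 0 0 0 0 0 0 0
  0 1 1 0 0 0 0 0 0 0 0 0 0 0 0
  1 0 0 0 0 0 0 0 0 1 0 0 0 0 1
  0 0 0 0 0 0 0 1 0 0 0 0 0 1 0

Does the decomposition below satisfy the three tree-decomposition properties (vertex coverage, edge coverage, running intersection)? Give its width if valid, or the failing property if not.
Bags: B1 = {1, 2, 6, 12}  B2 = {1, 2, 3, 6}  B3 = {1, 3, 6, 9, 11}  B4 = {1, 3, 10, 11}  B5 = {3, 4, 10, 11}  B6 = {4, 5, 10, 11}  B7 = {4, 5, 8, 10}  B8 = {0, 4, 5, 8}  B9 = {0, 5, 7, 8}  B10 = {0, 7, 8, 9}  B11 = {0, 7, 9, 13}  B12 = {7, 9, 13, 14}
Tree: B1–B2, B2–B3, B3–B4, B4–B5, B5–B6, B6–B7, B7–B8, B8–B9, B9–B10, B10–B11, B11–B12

No — bags containing vertex 9 are not connected in the tree.

A tree decomposition must satisfy three properties: every vertex lies in some bag; for every edge, both endpoints lie together in some bag; and for every vertex, the bags containing it form a connected subtree. Here bags containing vertex 9 are not connected in the tree, so the decomposition is invalid.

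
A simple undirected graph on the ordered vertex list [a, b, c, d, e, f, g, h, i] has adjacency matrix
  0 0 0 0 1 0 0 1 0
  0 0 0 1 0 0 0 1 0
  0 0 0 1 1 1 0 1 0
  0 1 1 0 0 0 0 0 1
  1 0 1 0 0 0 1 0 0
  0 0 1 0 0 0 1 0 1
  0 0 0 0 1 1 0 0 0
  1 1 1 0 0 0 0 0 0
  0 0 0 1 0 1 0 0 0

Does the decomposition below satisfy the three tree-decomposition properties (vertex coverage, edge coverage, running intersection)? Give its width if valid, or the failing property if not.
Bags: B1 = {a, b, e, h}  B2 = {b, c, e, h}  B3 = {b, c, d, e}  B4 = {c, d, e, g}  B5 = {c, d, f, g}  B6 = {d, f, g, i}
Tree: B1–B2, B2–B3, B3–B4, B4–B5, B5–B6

Yes; width 3.

Vertex coverage: the bags together contain {a, b, c, d, e, f, g, h, i}, the full vertex set. Edge coverage: each edge of G has both endpoints in at least one bag. Running intersection: for every vertex, the bags containing it form a connected subtree. All three properties hold, so this is a valid tree decomposition of width max|bag| − 1 = 3, and hence tw(G) ≤ 3.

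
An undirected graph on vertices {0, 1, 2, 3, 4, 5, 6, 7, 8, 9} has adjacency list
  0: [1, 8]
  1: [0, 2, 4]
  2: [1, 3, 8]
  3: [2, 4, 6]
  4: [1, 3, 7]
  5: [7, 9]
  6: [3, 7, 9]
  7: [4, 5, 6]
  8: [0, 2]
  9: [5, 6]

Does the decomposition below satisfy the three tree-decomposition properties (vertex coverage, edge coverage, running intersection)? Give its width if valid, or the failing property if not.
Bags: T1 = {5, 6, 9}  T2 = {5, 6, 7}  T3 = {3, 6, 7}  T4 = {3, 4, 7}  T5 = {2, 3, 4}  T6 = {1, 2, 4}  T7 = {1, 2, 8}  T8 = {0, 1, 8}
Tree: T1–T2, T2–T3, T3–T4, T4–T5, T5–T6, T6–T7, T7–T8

Every vertex of G appears in some bag (union = {0, 1, 2, 3, 4, 5, 6, 7, 8, 9}); every edge is covered by a bag; and for each vertex v the set of bags containing v is connected in the bag tree. The decomposition is therefore valid. The largest bag has 3 vertices, so the width is 2.

Yes; width 2.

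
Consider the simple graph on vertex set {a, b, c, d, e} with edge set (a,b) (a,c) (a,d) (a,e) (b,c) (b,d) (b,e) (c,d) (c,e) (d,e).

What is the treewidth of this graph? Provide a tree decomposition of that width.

A single bag containing all 5 vertices is trivially a valid decomposition of width 4. Conversely, {a, b, c, d, e} is a clique of size 5, and the vertices of any clique must share a bag in every tree decomposition; so some bag has ≥ 5 vertices and tw(G) ≥ 4. Hence tw(G) = 4 exactly.

Treewidth 4.
One optimal decomposition is:
Bags: B1 = {a, b, c, d, e}
Tree: (single bag)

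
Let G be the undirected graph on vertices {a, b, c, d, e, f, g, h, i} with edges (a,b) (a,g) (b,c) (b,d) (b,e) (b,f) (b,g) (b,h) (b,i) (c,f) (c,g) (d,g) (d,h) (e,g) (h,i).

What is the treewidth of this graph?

A width-2 tree decomposition is:
Bags: B1 = {b, c, g}  B2 = {b, d, g}  B3 = {b, d, h}  B4 = {b, h, i}  B5 = {b, c, f}  B6 = {a, b, g}  B7 = {b, e, g}
Tree: B1–B2, B2–B3, B3–B4, B1–B5, B2–B6, B2–B7
Every bag has size at most 3, so the width is 3 − 1 = 2 and tw(G) ≤ 2. On the other hand G contains the 3-clique {b, d, g}. A clique must lie in a single bag of any decomposition, so no decomposition can have width below 2. Combining the bounds, tw(G) = 2.

2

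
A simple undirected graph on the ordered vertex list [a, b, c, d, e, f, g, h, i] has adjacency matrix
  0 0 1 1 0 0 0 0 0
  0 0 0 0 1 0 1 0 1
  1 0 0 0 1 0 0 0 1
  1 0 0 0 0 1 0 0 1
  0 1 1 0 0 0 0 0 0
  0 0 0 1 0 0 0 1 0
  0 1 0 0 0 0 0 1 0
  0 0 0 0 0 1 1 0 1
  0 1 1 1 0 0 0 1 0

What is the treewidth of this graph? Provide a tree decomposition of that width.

The largest bag has 4 vertices, giving width 3; this decomposition certifies tw(G) ≤ 3. For the lower bound: the 4 vertex sets {a,c,e}, {d}, {i}, {b,f,g,h} are disjoint, each induces a connected subgraph, and every pair is joined by at least one edge of G. Contracting each set to a single vertex therefore yields K_{4} as a minor, and since treewidth is minor-monotone, tw(G) ≥ tw(K_{4}) = 3. Combining the bounds, tw(G) = 3.

Treewidth 3.
Bags: B1 = {a, c, d, e}  B2 = {c, d, e, i}  B3 = {b, d, e, i}  B4 = {b, d, f, i}  B5 = {b, f, h, i}  B6 = {b, f, g, h}
Tree: B1–B2, B2–B3, B3–B4, B4–B5, B5–B6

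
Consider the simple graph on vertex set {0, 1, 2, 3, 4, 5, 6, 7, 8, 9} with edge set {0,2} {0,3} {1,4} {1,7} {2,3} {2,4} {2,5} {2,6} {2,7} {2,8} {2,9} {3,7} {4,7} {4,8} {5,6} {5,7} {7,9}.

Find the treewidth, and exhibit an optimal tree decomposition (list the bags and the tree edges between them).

Every bag has size at most 3, so the width is 3 − 1 = 2 and tw(G) ≤ 2. On the other hand G contains the 3-clique {1, 4, 7}. A clique must lie in a single bag of any decomposition, so no decomposition can have width below 2. Therefore the treewidth is 2.

Treewidth 2.
Bags: B1 = {2, 7, 9}  B2 = {2, 4, 7}  B3 = {2, 5, 7}  B4 = {1, 4, 7}  B5 = {2, 3, 7}  B6 = {2, 5, 6}  B7 = {0, 2, 3}  B8 = {2, 4, 8}
Tree: B1–B2, B2–B3, B2–B4, B2–B5, B3–B6, B5–B7, B2–B8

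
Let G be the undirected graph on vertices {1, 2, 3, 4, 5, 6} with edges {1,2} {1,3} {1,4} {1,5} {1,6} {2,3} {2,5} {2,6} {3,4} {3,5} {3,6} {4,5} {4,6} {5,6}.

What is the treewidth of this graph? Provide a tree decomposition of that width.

Treewidth 4.
One optimal decomposition is:
Bags: B1 = {1, 3, 4, 5, 6}  B2 = {1, 2, 3, 5, 6}
Tree: B1–B2

Every bag has size at most 5, so the width is 5 − 1 = 4 and tw(G) ≤ 4. On the other hand G contains the 5-clique {1, 2, 3, 5, 6}. A clique must lie in a single bag of any decomposition, so no decomposition can have width below 4. The upper and lower bounds meet at 4, so that is the treewidth.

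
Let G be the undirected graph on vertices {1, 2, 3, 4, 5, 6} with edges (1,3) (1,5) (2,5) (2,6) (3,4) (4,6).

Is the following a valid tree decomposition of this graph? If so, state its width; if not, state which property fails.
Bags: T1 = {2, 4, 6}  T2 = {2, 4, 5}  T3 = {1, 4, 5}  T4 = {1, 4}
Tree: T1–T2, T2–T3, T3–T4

No — vertex 3 appears in no bag.

A tree decomposition must satisfy three properties: every vertex lies in some bag; for every edge, both endpoints lie together in some bag; and for every vertex, the bags containing it form a connected subtree. Here vertex 3 appears in no bag, so the decomposition is invalid.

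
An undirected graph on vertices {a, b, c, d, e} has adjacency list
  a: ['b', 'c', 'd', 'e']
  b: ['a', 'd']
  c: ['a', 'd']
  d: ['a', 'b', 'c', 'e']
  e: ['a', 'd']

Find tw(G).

2

A width-2 tree decomposition is:
Bags: B1 = {a, d, e}  B2 = {a, b, d}  B3 = {a, c, d}
Tree: B1–B2, B1–B3
Each bag holds 3 vertices, so the decomposition has width 2, which upper-bounds the treewidth. Conversely, {a, d, e} is a clique of size 3, and the vertices of any clique must share a bag in every tree decomposition; so some bag has ≥ 3 vertices and tw(G) ≥ 2. Combining the bounds, tw(G) = 2.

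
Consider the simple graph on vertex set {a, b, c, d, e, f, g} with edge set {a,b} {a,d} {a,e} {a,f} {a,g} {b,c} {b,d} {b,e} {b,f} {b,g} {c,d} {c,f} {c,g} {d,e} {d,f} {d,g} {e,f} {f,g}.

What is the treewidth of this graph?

A width-4 tree decomposition is:
Bags: B1 = {b, c, d, f, g}  B2 = {a, b, d, f, g}  B3 = {a, b, d, e, f}
Tree: B1–B2, B2–B3
The largest bag has 5 vertices, giving width 4; this decomposition certifies tw(G) ≤ 4. Conversely, {b, c, d, f, g} is a clique of size 5, and the vertices of any clique must share a bag in every tree decomposition; so some bag has ≥ 5 vertices and tw(G) ≥ 4. The upper and lower bounds meet at 4, so that is the treewidth.

4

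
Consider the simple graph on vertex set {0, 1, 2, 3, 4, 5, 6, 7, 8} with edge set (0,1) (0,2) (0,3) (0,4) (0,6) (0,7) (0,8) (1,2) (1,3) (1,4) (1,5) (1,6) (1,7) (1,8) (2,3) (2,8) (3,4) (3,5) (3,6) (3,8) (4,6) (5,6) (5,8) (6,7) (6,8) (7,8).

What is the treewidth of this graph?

A width-4 tree decomposition is:
Bags: B1 = {1, 3, 5, 6, 8}  B2 = {0, 1, 3, 6, 8}  B3 = {0, 1, 6, 7, 8}  B4 = {0, 1, 3, 4, 6}  B5 = {0, 1, 2, 3, 8}
Tree: B1–B2, B2–B3, B2–B4, B2–B5
Each bag holds 5 vertices, so the decomposition has width 4, which upper-bounds the treewidth. Conversely, {0, 1, 2, 3, 8} is a clique of size 5, and the vertices of any clique must share a bag in every tree decomposition; so some bag has ≥ 5 vertices and tw(G) ≥ 4. Hence tw(G) = 4 exactly.

4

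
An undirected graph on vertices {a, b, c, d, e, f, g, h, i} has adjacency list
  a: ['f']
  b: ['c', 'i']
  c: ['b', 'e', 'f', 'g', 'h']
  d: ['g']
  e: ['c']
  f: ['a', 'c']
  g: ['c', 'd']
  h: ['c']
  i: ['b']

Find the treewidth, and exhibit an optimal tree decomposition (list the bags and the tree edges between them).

Treewidth 1.
Bags: B1 = {c, h}  B2 = {c, e}  B3 = {c, f}  B4 = {b, c}  B5 = {c, g}  B6 = {a, f}  B7 = {b, i}  B8 = {d, g}
Tree: B1–B2, B1–B3, B1–B4, B1–B5, B3–B6, B4–B7, B5–B8

Each bag holds 2 vertices, so the decomposition has width 1, which upper-bounds the treewidth. Any graph with an edge has treewidth ≥ 1, and G has the edge h–c. Combining the bounds, tw(G) = 1.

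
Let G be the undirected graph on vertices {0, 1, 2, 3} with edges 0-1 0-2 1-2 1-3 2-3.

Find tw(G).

2

A width-2 tree decomposition is:
Bags: B1 = {0, 1, 2}  B2 = {1, 2, 3}
Tree: B1–B2
Every bag has size at most 3, so the width is 3 − 1 = 2 and tw(G) ≤ 2. On the other hand G contains the 3-clique {0, 1, 2}. A clique must lie in a single bag of any decomposition, so no decomposition can have width below 2. The upper and lower bounds meet at 2, so that is the treewidth.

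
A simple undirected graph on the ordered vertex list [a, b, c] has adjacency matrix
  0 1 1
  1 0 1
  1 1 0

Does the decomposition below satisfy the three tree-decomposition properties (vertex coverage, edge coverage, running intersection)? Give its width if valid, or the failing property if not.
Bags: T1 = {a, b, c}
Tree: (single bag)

Yes; width 2.

Vertex coverage: the bags together contain {a, b, c}, the full vertex set. Edge coverage: each edge of G has both endpoints in at least one bag. Running intersection: for every vertex, the bags containing it form a connected subtree. All three properties hold, so this is a valid tree decomposition of width max|bag| − 1 = 2, and hence tw(G) ≤ 2.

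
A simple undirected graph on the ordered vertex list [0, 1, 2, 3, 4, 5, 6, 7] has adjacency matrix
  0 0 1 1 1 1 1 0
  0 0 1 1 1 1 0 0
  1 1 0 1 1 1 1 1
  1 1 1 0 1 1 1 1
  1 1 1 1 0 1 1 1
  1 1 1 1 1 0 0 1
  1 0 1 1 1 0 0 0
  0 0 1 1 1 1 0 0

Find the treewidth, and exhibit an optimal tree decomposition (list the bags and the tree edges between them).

The largest bag has 5 vertices, giving width 4; this decomposition certifies tw(G) ≤ 4. Conversely, {0, 2, 3, 4, 5} is a clique of size 5, and the vertices of any clique must share a bag in every tree decomposition; so some bag has ≥ 5 vertices and tw(G) ≥ 4. Hence tw(G) = 4 exactly.

Treewidth 4.
One such decomposition:
Bags: B1 = {1, 2, 3, 4, 5}  B2 = {0, 2, 3, 4, 5}  B3 = {0, 2, 3, 4, 6}  B4 = {2, 3, 4, 5, 7}
Tree: B1–B2, B2–B3, B2–B4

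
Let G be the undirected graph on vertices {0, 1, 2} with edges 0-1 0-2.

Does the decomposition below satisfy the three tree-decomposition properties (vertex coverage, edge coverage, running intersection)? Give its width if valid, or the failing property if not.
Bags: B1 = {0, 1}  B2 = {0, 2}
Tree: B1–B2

Yes; width 1.

Every vertex of G appears in some bag (union = {0, 1, 2}); every edge is covered by a bag; and for each vertex v the set of bags containing v is connected in the bag tree. The decomposition is therefore valid. The largest bag has 2 vertices, so the width is 1.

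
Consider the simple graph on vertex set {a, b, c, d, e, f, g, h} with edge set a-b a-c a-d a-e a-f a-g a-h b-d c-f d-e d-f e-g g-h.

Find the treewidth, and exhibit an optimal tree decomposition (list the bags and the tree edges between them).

Each bag holds 3 vertices, so the decomposition has width 2, which upper-bounds the treewidth. On the other hand G contains the 3-clique {a, d, e}. A clique must lie in a single bag of any decomposition, so no decomposition can have width below 2. Therefore the treewidth is 2.

Treewidth 2.
One optimal decomposition is:
Bags: B1 = {a, d, e}  B2 = {a, e, g}  B3 = {a, g, h}  B4 = {a, b, d}  B5 = {a, d, f}  B6 = {a, c, f}
Tree: B1–B2, B2–B3, B1–B4, B4–B5, B5–B6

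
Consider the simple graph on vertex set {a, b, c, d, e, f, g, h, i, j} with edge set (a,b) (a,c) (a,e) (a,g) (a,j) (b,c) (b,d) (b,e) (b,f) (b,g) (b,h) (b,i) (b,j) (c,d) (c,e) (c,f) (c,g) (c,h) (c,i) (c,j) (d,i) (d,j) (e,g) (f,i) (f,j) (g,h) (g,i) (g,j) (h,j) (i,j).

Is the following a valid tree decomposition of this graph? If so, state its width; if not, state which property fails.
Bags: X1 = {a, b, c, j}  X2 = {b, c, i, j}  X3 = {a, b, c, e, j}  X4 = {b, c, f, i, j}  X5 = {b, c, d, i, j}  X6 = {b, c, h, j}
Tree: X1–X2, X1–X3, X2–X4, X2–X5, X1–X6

A tree decomposition must satisfy three properties: every vertex lies in some bag; for every edge, both endpoints lie together in some bag; and for every vertex, the bags containing it form a connected subtree. Here vertex g appears in no bag, so the decomposition is invalid.

No — vertex g appears in no bag.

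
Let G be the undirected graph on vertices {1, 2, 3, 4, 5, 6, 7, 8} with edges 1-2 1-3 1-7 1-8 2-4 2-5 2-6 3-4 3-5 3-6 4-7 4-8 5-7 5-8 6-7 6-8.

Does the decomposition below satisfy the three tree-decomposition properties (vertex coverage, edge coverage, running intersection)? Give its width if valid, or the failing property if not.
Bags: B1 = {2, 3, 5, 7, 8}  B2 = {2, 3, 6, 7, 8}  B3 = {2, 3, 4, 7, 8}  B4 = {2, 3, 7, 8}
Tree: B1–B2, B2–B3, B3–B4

A tree decomposition must satisfy three properties: every vertex lies in some bag; for every edge, both endpoints lie together in some bag; and for every vertex, the bags containing it form a connected subtree. Here vertex 1 appears in no bag, so the decomposition is invalid.

No — vertex 1 appears in no bag.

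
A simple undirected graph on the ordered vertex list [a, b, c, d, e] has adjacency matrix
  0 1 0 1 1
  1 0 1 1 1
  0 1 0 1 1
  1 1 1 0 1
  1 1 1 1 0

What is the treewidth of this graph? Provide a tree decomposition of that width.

Every bag has size at most 4, so the width is 4 − 1 = 3 and tw(G) ≤ 3. On the other hand G contains the 4-clique {b, c, d, e}. A clique must lie in a single bag of any decomposition, so no decomposition can have width below 3. The upper and lower bounds meet at 3, so that is the treewidth.

Treewidth 3.
One such decomposition:
Bags: B1 = {a, b, d, e}  B2 = {b, c, d, e}
Tree: B1–B2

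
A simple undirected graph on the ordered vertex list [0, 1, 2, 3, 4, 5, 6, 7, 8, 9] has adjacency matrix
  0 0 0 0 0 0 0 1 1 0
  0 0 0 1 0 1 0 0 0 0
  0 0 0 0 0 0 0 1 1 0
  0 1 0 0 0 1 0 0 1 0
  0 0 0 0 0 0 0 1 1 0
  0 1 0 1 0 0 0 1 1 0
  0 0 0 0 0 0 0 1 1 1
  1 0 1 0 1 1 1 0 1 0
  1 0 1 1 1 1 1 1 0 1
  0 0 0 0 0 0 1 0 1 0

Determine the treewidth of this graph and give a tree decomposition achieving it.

Treewidth 2.
One such decomposition:
Bags: B1 = {2, 7, 8}  B2 = {5, 7, 8}  B3 = {3, 5, 8}  B4 = {6, 7, 8}  B5 = {0, 7, 8}  B6 = {6, 8, 9}  B7 = {4, 7, 8}  B8 = {1, 3, 5}
Tree: B1–B2, B2–B3, B1–B4, B4–B5, B4–B6, B4–B7, B3–B8

Every bag has size at most 3, so the width is 3 − 1 = 2 and tw(G) ≤ 2. For the lower bound, the 3 vertices {6, 8, 9} are pairwise adjacent, and any tree decomposition puts a clique entirely inside one bag — forcing width ≥ 2. Combining the bounds, tw(G) = 2.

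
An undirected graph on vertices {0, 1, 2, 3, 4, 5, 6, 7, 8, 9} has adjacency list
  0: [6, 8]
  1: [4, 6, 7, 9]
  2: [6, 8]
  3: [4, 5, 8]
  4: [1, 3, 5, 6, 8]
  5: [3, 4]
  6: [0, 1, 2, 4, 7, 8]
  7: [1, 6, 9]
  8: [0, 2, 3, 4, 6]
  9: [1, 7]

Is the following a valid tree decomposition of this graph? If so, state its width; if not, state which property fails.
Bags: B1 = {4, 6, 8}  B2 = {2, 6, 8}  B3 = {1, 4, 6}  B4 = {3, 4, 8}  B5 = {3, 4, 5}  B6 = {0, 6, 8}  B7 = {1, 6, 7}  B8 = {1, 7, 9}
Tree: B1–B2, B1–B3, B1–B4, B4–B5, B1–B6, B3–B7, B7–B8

Yes; width 2.

Vertex coverage: the bags together contain {0, 1, 2, 3, 4, 5, 6, 7, 8, 9}, the full vertex set. Edge coverage: each edge of G has both endpoints in at least one bag. Running intersection: for every vertex, the bags containing it form a connected subtree. All three properties hold, so this is a valid tree decomposition of width max|bag| − 1 = 2, and hence tw(G) ≤ 2.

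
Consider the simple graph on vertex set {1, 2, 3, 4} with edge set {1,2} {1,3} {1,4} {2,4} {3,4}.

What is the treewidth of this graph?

2

A width-2 tree decomposition is:
Bags: B1 = {1, 2, 4}  B2 = {1, 3, 4}
Tree: B1–B2
Each bag holds 3 vertices, so the decomposition has width 2, which upper-bounds the treewidth. For the lower bound, the 3 vertices {1, 2, 4} are pairwise adjacent, and any tree decomposition puts a clique entirely inside one bag — forcing width ≥ 2. The upper and lower bounds meet at 2, so that is the treewidth.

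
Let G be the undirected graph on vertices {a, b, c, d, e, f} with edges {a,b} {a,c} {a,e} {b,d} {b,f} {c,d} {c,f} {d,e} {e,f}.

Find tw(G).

A width-3 tree decomposition is:
Bags: B1 = {a, c, d, f}  B2 = {a, d, e, f}  B3 = {a, b, d, f}
Tree: B1–B2, B2–B3
Every bag has size at most 4, so the width is 4 − 1 = 3 and tw(G) ≤ 3. For the lower bound: the 4 vertex sets {a,c}, {d,e}, {f}, {b} are disjoint, each induces a connected subgraph, and every pair is joined by at least one edge of G. Contracting each set to a single vertex therefore yields K_{4} as a minor, and since treewidth is minor-monotone, tw(G) ≥ tw(K_{4}) = 3. Combining the bounds, tw(G) = 3.

3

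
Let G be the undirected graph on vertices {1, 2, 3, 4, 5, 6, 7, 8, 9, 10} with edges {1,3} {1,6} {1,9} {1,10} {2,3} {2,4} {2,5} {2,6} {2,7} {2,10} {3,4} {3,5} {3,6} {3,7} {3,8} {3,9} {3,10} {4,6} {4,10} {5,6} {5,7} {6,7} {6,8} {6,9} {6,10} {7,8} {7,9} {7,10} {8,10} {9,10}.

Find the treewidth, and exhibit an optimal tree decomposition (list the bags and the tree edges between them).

The largest bag has 5 vertices, giving width 4; this decomposition certifies tw(G) ≤ 4. For the lower bound, the 5 vertices {1, 3, 6, 9, 10} are pairwise adjacent, and any tree decomposition puts a clique entirely inside one bag — forcing width ≥ 4. The upper and lower bounds meet at 4, so that is the treewidth.

Treewidth 4.
One such decomposition:
Bags: B1 = {2, 3, 4, 6, 10}  B2 = {2, 3, 6, 7, 10}  B3 = {3, 6, 7, 8, 10}  B4 = {3, 6, 7, 9, 10}  B5 = {1, 3, 6, 9, 10}  B6 = {2, 3, 5, 6, 7}
Tree: B1–B2, B2–B3, B3–B4, B4–B5, B2–B6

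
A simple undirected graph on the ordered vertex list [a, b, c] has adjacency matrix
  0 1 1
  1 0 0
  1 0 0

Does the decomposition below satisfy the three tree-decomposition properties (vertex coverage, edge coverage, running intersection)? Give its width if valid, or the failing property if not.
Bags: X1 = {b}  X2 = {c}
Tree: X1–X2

No — vertex a appears in no bag.

A tree decomposition must satisfy three properties: every vertex lies in some bag; for every edge, both endpoints lie together in some bag; and for every vertex, the bags containing it form a connected subtree. Here vertex a appears in no bag, so the decomposition is invalid.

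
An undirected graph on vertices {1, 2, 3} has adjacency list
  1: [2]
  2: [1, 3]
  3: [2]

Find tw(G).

1

A width-1 tree decomposition is:
Bags: B1 = {2, 3}  B2 = {1, 2}
Tree: B1–B2
Every bag has size at most 2, so the width is 2 − 1 = 1 and tw(G) ≤ 1. Since G has at least one edge (e.g. 3–2), it is not an edgeless graph, so tw(G) ≥ 1. Hence tw(G) = 1 exactly.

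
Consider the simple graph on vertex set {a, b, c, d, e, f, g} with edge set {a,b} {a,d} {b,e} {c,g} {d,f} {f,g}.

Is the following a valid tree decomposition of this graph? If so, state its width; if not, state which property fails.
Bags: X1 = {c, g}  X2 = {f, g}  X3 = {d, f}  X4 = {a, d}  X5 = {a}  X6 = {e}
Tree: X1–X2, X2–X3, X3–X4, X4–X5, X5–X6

A tree decomposition must satisfy three properties: every vertex lies in some bag; for every edge, both endpoints lie together in some bag; and for every vertex, the bags containing it form a connected subtree. Here vertex b appears in no bag, so the decomposition is invalid.

No — vertex b appears in no bag.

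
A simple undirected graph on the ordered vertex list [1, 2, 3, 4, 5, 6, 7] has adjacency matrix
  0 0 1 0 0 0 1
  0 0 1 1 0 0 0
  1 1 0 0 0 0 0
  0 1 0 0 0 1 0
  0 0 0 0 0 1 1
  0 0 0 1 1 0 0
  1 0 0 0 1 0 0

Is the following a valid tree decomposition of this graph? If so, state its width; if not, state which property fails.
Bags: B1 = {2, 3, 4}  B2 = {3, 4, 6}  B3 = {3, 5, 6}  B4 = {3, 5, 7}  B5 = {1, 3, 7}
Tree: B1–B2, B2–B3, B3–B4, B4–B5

Yes; width 2.

Checking the three conditions: (i) the bags cover all of {1, 2, 3, 4, 5, 6, 7}; (ii) for each edge, some bag contains both endpoints; (iii) the bags containing any fixed vertex form a subtree. All hold, so the decomposition is valid with width 3 − 1 = 2.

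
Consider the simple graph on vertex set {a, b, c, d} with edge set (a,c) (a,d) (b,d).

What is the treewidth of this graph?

1

A width-1 tree decomposition is:
Bags: B1 = {b, d}  B2 = {a, d}  B3 = {a, c}
Tree: B1–B2, B2–B3
The largest bag has 2 vertices, giving width 1; this decomposition certifies tw(G) ≤ 1. Since G has at least one edge (e.g. b–d), it is not an edgeless graph, so tw(G) ≥ 1. Therefore the treewidth is 1.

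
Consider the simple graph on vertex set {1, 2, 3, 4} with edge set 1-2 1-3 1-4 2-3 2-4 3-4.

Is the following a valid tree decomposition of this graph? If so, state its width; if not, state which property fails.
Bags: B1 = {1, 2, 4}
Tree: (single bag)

A tree decomposition must satisfy three properties: every vertex lies in some bag; for every edge, both endpoints lie together in some bag; and for every vertex, the bags containing it form a connected subtree. Here vertex 3 appears in no bag, so the decomposition is invalid.

No — vertex 3 appears in no bag.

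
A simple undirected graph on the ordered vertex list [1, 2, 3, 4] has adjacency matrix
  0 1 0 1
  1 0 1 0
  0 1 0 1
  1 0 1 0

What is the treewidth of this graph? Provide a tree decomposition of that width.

Each bag holds 3 vertices, so the decomposition has width 2, which upper-bounds the treewidth. The edges 2–3–4–1–2 form a cycle, so G is not a tree and its treewidth is at least 2. Therefore the treewidth is 2.

Treewidth 2.
Bags: B1 = {2, 3, 4}  B2 = {1, 2, 4}
Tree: B1–B2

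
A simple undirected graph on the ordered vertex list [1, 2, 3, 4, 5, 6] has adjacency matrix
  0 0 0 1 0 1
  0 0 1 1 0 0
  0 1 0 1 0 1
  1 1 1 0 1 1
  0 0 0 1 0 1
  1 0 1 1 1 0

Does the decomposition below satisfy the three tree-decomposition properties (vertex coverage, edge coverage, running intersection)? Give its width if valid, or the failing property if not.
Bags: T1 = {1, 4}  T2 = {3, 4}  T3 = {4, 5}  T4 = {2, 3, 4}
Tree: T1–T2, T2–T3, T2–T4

No — vertex 6 appears in no bag.

A tree decomposition must satisfy three properties: every vertex lies in some bag; for every edge, both endpoints lie together in some bag; and for every vertex, the bags containing it form a connected subtree. Here vertex 6 appears in no bag, so the decomposition is invalid.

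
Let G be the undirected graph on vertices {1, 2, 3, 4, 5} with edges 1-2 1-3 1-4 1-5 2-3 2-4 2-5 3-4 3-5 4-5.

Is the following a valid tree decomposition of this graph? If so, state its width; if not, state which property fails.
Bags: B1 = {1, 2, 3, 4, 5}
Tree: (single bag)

Vertex coverage: the bags together contain {1, 2, 3, 4, 5}, the full vertex set. Edge coverage: each edge of G has both endpoints in at least one bag. Running intersection: for every vertex, the bags containing it form a connected subtree. All three properties hold, so this is a valid tree decomposition of width max|bag| − 1 = 4, and hence tw(G) ≤ 4.

Yes; width 4.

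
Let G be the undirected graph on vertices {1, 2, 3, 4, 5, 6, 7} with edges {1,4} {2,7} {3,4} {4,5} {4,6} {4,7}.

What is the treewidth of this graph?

1

A width-1 tree decomposition is:
Bags: B1 = {4, 6}  B2 = {4, 5}  B3 = {3, 4}  B4 = {4, 7}  B5 = {2, 7}  B6 = {1, 4}
Tree: B1–B2, B2–B3, B3–B4, B4–B5, B1–B6
Each bag holds 2 vertices, so the decomposition has width 1, which upper-bounds the treewidth. G has an edge, so its treewidth is at least 1. The upper and lower bounds meet at 1, so that is the treewidth.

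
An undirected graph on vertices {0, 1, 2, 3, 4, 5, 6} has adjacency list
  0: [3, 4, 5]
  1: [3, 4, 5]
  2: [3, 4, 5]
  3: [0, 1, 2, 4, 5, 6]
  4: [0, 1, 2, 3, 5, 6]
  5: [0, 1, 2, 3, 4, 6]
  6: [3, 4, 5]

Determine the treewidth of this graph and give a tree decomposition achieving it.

Treewidth 3.
Bags: B1 = {2, 3, 4, 5}  B2 = {3, 4, 5, 6}  B3 = {0, 3, 4, 5}  B4 = {1, 3, 4, 5}
Tree: B1–B2, B1–B3, B3–B4

The largest bag has 4 vertices, giving width 3; this decomposition certifies tw(G) ≤ 3. Conversely, {0, 3, 4, 5} is a clique of size 4, and the vertices of any clique must share a bag in every tree decomposition; so some bag has ≥ 4 vertices and tw(G) ≥ 3. Combining the bounds, tw(G) = 3.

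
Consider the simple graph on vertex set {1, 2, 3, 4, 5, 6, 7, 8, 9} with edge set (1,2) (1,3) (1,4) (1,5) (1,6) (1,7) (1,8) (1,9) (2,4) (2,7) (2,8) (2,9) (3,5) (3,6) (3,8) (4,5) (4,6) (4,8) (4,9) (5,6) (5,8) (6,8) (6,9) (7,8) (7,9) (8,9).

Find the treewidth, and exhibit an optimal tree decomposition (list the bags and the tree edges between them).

Every bag has size at most 5, so the width is 5 − 1 = 4 and tw(G) ≤ 4. For the lower bound, the 5 vertices {1, 3, 5, 6, 8} are pairwise adjacent, and any tree decomposition puts a clique entirely inside one bag — forcing width ≥ 4. Hence tw(G) = 4 exactly.

Treewidth 4.
Bags: B1 = {1, 4, 5, 6, 8}  B2 = {1, 4, 6, 8, 9}  B3 = {1, 2, 4, 8, 9}  B4 = {1, 3, 5, 6, 8}  B5 = {1, 2, 7, 8, 9}
Tree: B1–B2, B2–B3, B1–B4, B3–B5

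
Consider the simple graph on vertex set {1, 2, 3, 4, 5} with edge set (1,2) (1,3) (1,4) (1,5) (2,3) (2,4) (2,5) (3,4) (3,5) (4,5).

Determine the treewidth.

A width-4 tree decomposition is:
Bags: B1 = {1, 2, 3, 4, 5}
Tree: (single bag)
With just one bag of size 5, the width is 5 − 1 = 4, so tw(G) ≤ 4. For the lower bound, the 5 vertices {1, 2, 3, 4, 5} are pairwise adjacent, and any tree decomposition puts a clique entirely inside one bag — forcing width ≥ 4. The upper and lower bounds meet at 4, so that is the treewidth.

4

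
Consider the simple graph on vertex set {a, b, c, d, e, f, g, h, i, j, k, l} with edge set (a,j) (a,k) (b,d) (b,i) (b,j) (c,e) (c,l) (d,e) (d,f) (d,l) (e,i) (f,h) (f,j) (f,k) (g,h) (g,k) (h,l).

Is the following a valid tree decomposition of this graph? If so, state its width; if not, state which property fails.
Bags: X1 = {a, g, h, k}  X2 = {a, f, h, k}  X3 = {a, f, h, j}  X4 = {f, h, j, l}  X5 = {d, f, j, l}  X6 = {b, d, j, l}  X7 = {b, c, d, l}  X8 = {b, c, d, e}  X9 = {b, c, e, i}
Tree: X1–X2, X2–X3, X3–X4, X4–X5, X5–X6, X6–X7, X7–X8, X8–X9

Yes; width 3.

Checking the three conditions: (i) the bags cover all of {a, b, c, d, e, f, g, h, i, j, k, l}; (ii) for each edge, some bag contains both endpoints; (iii) the bags containing any fixed vertex form a subtree. All hold, so the decomposition is valid with width 4 − 1 = 3.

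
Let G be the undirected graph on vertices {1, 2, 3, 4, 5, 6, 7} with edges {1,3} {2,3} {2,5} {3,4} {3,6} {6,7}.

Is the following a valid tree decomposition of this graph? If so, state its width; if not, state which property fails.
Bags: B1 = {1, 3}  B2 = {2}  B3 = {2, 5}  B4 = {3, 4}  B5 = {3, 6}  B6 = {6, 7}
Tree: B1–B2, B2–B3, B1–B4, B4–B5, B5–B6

No — edge (3,2) lies in no bag.

A tree decomposition must satisfy three properties: every vertex lies in some bag; for every edge, both endpoints lie together in some bag; and for every vertex, the bags containing it form a connected subtree. Here edge (3,2) lies in no bag, so the decomposition is invalid.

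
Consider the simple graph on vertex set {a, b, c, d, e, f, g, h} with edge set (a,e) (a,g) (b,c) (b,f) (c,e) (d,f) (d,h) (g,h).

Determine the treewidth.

2

A width-2 tree decomposition is:
Bags: B1 = {a, g, h}  B2 = {a, d, h}  B3 = {a, d, f}  B4 = {a, b, f}  B5 = {a, b, c}  B6 = {a, c, e}
Tree: B1–B2, B2–B3, B3–B4, B4–B5, B5–B6
Each bag holds 3 vertices, so the decomposition has width 2, which upper-bounds the treewidth. For the lower bound, G contains the cycle a–g–h–d–f–b–c–e–a, so G is not a forest; only forests have treewidth ≤ 1, hence tw(G) ≥ 2. The upper and lower bounds meet at 2, so that is the treewidth.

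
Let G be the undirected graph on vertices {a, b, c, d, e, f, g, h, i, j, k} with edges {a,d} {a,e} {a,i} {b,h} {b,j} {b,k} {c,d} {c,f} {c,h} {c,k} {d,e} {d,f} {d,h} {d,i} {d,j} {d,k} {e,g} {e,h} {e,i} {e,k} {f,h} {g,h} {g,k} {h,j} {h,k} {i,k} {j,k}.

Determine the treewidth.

A width-3 tree decomposition is:
Bags: B1 = {c, d, h, k}  B2 = {d, h, j, k}  B3 = {d, e, h, k}  B4 = {b, h, j, k}  B5 = {e, g, h, k}  B6 = {d, e, i, k}  B7 = {c, d, f, h}  B8 = {a, d, e, i}
Tree: B1–B2, B2–B3, B2–B4, B3–B5, B3–B6, B1–B7, B6–B8
The largest bag has 4 vertices, giving width 3; this decomposition certifies tw(G) ≤ 3. For the lower bound, the 4 vertices {c, d, f, h} are pairwise adjacent, and any tree decomposition puts a clique entirely inside one bag — forcing width ≥ 3. Therefore the treewidth is 3.

3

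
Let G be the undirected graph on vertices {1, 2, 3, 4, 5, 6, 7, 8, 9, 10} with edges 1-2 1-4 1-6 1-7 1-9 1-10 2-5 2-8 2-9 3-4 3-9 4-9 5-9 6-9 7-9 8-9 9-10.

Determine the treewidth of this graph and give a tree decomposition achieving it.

The largest bag has 3 vertices, giving width 2; this decomposition certifies tw(G) ≤ 2. Conversely, {2, 8, 9} is a clique of size 3, and the vertices of any clique must share a bag in every tree decomposition; so some bag has ≥ 3 vertices and tw(G) ≥ 2. Therefore the treewidth is 2.

Treewidth 2.
One such decomposition:
Bags: B1 = {1, 4, 9}  B2 = {3, 4, 9}  B3 = {1, 2, 9}  B4 = {2, 8, 9}  B5 = {2, 5, 9}  B6 = {1, 7, 9}  B7 = {1, 6, 9}  B8 = {1, 9, 10}
Tree: B1–B2, B1–B3, B3–B4, B3–B5, B1–B6, B1–B7, B7–B8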